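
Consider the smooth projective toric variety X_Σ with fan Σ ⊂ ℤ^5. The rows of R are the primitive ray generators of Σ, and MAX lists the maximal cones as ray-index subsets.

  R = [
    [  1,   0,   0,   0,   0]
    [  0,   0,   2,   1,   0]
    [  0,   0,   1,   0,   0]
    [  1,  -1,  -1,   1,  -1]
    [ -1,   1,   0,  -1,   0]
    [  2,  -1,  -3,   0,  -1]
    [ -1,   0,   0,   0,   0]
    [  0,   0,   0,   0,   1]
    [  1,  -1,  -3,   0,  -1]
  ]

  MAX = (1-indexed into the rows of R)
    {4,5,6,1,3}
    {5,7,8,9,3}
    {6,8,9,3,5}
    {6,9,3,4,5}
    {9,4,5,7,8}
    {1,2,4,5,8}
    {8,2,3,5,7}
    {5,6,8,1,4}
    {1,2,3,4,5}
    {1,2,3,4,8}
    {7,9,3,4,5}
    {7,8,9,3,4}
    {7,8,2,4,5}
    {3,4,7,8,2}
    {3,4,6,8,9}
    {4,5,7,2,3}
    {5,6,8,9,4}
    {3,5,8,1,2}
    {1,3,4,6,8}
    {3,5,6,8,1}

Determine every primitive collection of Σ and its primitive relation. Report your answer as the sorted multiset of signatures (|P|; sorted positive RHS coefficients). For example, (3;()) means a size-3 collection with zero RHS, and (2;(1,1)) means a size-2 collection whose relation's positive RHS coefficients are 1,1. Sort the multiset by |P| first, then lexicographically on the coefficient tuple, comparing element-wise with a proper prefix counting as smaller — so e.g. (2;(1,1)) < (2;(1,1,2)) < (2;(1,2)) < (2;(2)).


6 minimal non-faces of Δ(Σ) (on 9 rays):

  P = {1,7}:  v_{1} + v_{7} = 0  ⟹  sig = (2;())
  P = {1,9}:  v_{1} + v_{9} = v_{6}  ⟹  sig = (2;(1))
  P = {2,9}:  v_{2} + v_{9} = v_{4}  ⟹  sig = (2;(1))
  P = {6,7}:  v_{6} + v_{7} = v_{9}  ⟹  sig = (2;(1))
  P = {2,6}:  v_{2} + v_{6} = v_{1} + v_{4}  ⟹  sig = (2;(1,1))
  P = {3,4,5,8}:  v_{3} + v_{4} + v_{5} + v_{8} = 0  ⟹  sig = (4;())

Sorted signature multiset PRS(X):
[(2;()), (2;(1)), (2;(1)), (2;(1)), (2;(1,1)), (4;())]


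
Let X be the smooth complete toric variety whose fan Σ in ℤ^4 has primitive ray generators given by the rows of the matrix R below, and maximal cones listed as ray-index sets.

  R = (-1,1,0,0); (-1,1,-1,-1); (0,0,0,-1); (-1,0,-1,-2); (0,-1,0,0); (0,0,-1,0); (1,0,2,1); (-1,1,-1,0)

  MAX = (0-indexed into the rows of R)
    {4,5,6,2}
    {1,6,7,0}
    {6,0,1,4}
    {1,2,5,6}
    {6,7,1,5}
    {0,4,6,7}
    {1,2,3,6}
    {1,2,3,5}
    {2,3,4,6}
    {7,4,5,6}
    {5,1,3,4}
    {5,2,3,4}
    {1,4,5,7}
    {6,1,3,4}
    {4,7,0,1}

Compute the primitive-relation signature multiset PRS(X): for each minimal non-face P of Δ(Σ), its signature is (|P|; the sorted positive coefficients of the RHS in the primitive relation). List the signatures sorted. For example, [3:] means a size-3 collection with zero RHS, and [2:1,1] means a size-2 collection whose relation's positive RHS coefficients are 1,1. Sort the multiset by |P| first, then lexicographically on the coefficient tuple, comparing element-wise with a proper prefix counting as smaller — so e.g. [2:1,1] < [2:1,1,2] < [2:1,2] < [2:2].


|primitive collections| = 9. Relations:

  • {0,5}:  v_{0} + v_{5} = v_{7}  ⇒ sig = [2:1]
  • {2,7}:  v_{2} + v_{7} = v_{1}  ⇒ sig = [2:1]
  • {0,2}:  v_{0} + v_{2} = 2·v_{1} + v_{4} + v_{6}  ⇒ sig = [2:1,1,2]
  • {3,7}:  v_{3} + v_{7} = 2·v_{1} + v_{4}  ⇒ sig = [2:1,2]
  • {0,3}:  v_{0} + v_{3} = 3·v_{1} + 2·v_{4} + v_{6}  ⇒ sig = [2:1,2,3]
  • {1,2,4}:  v_{1} + v_{2} + v_{4} = v_{3}  ⇒ sig = [3:1]
  • {3,5,6}:  v_{3} + v_{5} + v_{6} = v_{2}  ⇒ sig = [3:1]
  • {1,4,5,6}:  v_{1} + v_{4} + v_{5} + v_{6} = 0  ⇒ sig = [4:]
  • {1,4,6,7}:  v_{1} + v_{4} + v_{6} + v_{7} = v_{0}  ⇒ sig = [4:1]

so the primitive-relation signature multiset is
    |P|=2: 5 collections, coeffs (1), (1), (1,1,2), (1,2), (1,2,3)
    |P|=3: 2 collections, coeffs (1), (1)
    |P|=4: 2 collections, coeffs (), (1)


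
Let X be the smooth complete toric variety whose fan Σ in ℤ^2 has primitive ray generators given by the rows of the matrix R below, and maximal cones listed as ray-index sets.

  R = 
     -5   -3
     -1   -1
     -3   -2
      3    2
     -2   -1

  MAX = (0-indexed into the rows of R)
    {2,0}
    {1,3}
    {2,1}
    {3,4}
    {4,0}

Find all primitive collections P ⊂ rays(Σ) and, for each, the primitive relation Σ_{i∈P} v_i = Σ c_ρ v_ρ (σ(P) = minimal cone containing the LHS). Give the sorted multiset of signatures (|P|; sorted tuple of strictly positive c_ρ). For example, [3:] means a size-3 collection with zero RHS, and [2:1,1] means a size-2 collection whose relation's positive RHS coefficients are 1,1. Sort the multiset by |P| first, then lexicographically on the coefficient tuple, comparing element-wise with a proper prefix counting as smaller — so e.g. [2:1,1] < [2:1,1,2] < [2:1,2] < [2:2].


|primitive collections| = 5. Relations:

  P={2,3}:  v_{2} + v_{3} = 0  →  sig = [2:]
  P={0,3}:  v_{0} + v_{3} = v_{4}  →  sig = [2:1]
  P={1,4}:  v_{1} + v_{4} = v_{2}  →  sig = [2:1]
  P={2,4}:  v_{2} + v_{4} = v_{0}  →  sig = [2:1]
  P={0,1}:  v_{0} + v_{1} = 2·v_{2}  →  sig = [2:2]

so the primitive-relation signature multiset is
    [2:]
    [2:1]
    [2:1]
    [2:1]
    [2:2]


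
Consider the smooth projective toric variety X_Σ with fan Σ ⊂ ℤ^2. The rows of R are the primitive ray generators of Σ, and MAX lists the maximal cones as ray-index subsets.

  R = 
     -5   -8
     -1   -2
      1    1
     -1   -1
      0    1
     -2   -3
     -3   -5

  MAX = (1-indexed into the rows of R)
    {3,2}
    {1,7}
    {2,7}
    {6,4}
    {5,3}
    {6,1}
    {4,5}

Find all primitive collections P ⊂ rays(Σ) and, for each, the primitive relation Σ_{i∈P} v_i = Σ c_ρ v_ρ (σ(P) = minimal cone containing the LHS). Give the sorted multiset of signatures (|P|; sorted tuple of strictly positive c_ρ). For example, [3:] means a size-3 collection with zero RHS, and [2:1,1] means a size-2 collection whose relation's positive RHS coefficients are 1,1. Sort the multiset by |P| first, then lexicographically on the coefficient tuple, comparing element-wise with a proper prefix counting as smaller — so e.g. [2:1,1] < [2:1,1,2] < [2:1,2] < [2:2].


Minimal non-faces — 14 found among 7 rays, 7 max cones:

  P={3,4}:  v_{3} + v_{4} = 0  →  sig = [2:]
  P={2,4}:  v_{2} + v_{4} = v_{6}  →  sig = [2:1]
  P={2,5}:  v_{2} + v_{5} = v_{4}  →  sig = [2:1]
  P={2,6}:  v_{2} + v_{6} = v_{7}  →  sig = [2:1]
  P={3,6}:  v_{3} + v_{6} = v_{2}  →  sig = [2:1]
  P={6,7}:  v_{6} + v_{7} = v_{1}  →  sig = [2:1]
  P={1,3}:  v_{1} + v_{3} = v_{2} + v_{7}  →  sig = [2:1,1]
  P={5,7}:  v_{5} + v_{7} = v_{4} + v_{6}  →  sig = [2:1,1]
  P={1,5}:  v_{1} + v_{5} = v_{4} + 2·v_{6}  →  sig = [2:1,2]
  P={1,2}:  v_{1} + v_{2} = 2·v_{7}  →  sig = [2:2]
  P={3,7}:  v_{3} + v_{7} = 2·v_{2}  →  sig = [2:2]
  P={4,7}:  v_{4} + v_{7} = 2·v_{6}  →  sig = [2:2]
  P={5,6}:  v_{5} + v_{6} = 2·v_{4}  →  sig = [2:2]
  P={1,4}:  v_{1} + v_{4} = 3·v_{6}  →  sig = [2:3]

so the primitive-relation signature multiset is
[[2:], [2:1], [2:1], [2:1], [2:1], [2:1], [2:1,1], [2:1,1], [2:1,2], [2:2], [2:2], [2:2], [2:2], [2:3]]


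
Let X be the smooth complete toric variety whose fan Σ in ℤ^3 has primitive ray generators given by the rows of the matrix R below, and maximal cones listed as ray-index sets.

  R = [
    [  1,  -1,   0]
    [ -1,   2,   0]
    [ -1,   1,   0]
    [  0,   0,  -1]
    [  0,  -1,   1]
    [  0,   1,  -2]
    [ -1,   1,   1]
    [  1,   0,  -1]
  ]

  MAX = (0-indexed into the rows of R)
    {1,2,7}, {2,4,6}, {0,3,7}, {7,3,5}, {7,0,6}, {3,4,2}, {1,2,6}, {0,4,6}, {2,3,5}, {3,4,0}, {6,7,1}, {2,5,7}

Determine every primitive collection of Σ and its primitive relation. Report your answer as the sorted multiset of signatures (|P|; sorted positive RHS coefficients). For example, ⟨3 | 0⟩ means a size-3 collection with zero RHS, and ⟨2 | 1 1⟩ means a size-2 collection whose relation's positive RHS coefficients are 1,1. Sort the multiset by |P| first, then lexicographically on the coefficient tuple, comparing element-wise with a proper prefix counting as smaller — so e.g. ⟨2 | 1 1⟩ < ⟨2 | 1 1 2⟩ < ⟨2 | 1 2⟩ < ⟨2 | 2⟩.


|primitive collections| = 12. Relations:

  • {0,2}:  v_{0} + v_{2} = 0  →  sig = ⟨2 | 0⟩
  • {1,4}:  v_{1} + v_{4} = v_{6}  →  sig = ⟨2 | 1⟩
  • {3,6}:  v_{3} + v_{6} = v_{2}  →  sig = ⟨2 | 1⟩
  • {4,5}:  v_{4} + v_{5} = v_{3}  →  sig = ⟨2 | 1⟩
  • {4,7}:  v_{4} + v_{7} = v_{0}  →  sig = ⟨2 | 1⟩
  • {0,1}:  v_{0} + v_{1} = v_{6} + v_{7}  →  sig = ⟨2 | 1 1⟩
  • {0,5}:  v_{0} + v_{5} = v_{3} + v_{7}  →  sig = ⟨2 | 1 1⟩
  • {1,3}:  v_{1} + v_{3} = 2·v_{2} + v_{7}  →  sig = ⟨2 | 1 2⟩
  • {5,6}:  v_{5} + v_{6} = 2·v_{2} + v_{7}  →  sig = ⟨2 | 1 2⟩
  • {1,5}:  v_{1} + v_{5} = 3·v_{2} + 2·v_{7}  →  sig = ⟨2 | 2 3⟩
  • {2,3,7}:  v_{2} + v_{3} + v_{7} = v_{5}  →  sig = ⟨3 | 1⟩
  • {2,6,7}:  v_{2} + v_{6} + v_{7} = v_{1}  →  sig = ⟨3 | 1⟩

Signatures (|P|; sorted positive RHS coefficients), sorted:
    ⟨2 | 0⟩
    ⟨2 | 1⟩
    ⟨2 | 1⟩
    ⟨2 | 1⟩
    ⟨2 | 1⟩
    ⟨2 | 1 1⟩
    ⟨2 | 1 1⟩
    ⟨2 | 1 2⟩
    ⟨2 | 1 2⟩
    ⟨2 | 2 3⟩
    ⟨3 | 1⟩
    ⟨3 | 1⟩


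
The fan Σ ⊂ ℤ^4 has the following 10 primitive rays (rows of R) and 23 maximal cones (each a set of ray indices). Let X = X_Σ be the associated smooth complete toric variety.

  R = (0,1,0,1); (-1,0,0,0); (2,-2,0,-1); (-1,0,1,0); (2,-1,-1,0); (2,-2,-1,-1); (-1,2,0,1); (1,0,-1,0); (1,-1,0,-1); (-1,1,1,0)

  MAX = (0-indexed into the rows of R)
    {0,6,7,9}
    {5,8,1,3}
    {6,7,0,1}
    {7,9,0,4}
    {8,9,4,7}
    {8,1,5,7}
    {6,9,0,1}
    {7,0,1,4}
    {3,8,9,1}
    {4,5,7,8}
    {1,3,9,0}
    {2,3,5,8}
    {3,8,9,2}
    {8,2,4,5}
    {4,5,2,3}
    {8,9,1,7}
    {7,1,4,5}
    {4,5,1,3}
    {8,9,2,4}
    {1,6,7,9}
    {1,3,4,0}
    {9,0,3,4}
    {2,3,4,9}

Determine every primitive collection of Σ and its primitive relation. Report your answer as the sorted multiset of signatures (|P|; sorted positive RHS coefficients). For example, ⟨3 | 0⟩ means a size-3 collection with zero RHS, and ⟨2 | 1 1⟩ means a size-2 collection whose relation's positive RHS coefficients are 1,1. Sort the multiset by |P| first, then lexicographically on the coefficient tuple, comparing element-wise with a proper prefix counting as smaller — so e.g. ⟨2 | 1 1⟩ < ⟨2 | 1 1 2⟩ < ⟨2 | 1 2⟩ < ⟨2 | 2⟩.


Minimal non-faces — 16 found among 10 rays, 23 max cones:

  P={3,7}:  v_{3} + v_{7} = 0  ⟹  sig = ⟨2 | 0⟩
  P={0,5}:  v_{0} + v_{5} = v_{4}  ⟹  sig = ⟨2 | 1⟩
  P={5,6}:  v_{5} + v_{6} = v_{7}  ⟹  sig = ⟨2 | 1⟩
  P={5,9}:  v_{5} + v_{9} = v_{8}  ⟹  sig = ⟨2 | 1⟩
  P={0,8}:  v_{0} + v_{8} = v_{4} + v_{9}  ⟹  sig = ⟨2 | 1 1⟩
  P={1,2}:  v_{1} + v_{2} = v_{3} + v_{5}  ⟹  sig = ⟨2 | 1 1⟩
  P={2,6}:  v_{2} + v_{6} = v_{4} + v_{9}  ⟹  sig = ⟨2 | 1 1⟩
  P={2,7}:  v_{2} + v_{7} = v_{4} + v_{8}  ⟹  sig = ⟨2 | 1 1⟩
  P={4,6}:  v_{4} + v_{6} = v_{0} + v_{7}  ⟹  sig = ⟨2 | 1 1⟩
  P={6,8}:  v_{6} + v_{8} = v_{7} + v_{9}  ⟹  sig = ⟨2 | 1 1⟩
  P={3,6}:  v_{3} + v_{6} = v_{0} + v_{1} + v_{9}  ⟹  sig = ⟨2 | 1 1 1⟩
  P={0,2}:  v_{0} + v_{2} = v_{3} + 2·v_{4} + v_{9}  ⟹  sig = ⟨2 | 1 1 2⟩
  P={1,4,9}:  v_{1} + v_{4} + v_{9} = 0  ⟹  sig = ⟨3 | 0⟩
  P={1,4,8}:  v_{1} + v_{4} + v_{8} = v_{5}  ⟹  sig = ⟨3 | 1⟩
  P={3,4,8}:  v_{3} + v_{4} + v_{8} = v_{2}  ⟹  sig = ⟨3 | 1⟩
  P={0,1,7,9}:  v_{0} + v_{1} + v_{7} + v_{9} = v_{6}  ⟹  sig = ⟨4 | 1⟩

Signatures (|P|; sorted positive RHS coefficients), sorted:
[⟨2 | 0⟩, ⟨2 | 1⟩, ⟨2 | 1⟩, ⟨2 | 1⟩, ⟨2 | 1 1⟩, ⟨2 | 1 1⟩, ⟨2 | 1 1⟩, ⟨2 | 1 1⟩, ⟨2 | 1 1⟩, ⟨2 | 1 1⟩, ⟨2 | 1 1 1⟩, ⟨2 | 1 1 2⟩, ⟨3 | 0⟩, ⟨3 | 1⟩, ⟨3 | 1⟩, ⟨4 | 1⟩]


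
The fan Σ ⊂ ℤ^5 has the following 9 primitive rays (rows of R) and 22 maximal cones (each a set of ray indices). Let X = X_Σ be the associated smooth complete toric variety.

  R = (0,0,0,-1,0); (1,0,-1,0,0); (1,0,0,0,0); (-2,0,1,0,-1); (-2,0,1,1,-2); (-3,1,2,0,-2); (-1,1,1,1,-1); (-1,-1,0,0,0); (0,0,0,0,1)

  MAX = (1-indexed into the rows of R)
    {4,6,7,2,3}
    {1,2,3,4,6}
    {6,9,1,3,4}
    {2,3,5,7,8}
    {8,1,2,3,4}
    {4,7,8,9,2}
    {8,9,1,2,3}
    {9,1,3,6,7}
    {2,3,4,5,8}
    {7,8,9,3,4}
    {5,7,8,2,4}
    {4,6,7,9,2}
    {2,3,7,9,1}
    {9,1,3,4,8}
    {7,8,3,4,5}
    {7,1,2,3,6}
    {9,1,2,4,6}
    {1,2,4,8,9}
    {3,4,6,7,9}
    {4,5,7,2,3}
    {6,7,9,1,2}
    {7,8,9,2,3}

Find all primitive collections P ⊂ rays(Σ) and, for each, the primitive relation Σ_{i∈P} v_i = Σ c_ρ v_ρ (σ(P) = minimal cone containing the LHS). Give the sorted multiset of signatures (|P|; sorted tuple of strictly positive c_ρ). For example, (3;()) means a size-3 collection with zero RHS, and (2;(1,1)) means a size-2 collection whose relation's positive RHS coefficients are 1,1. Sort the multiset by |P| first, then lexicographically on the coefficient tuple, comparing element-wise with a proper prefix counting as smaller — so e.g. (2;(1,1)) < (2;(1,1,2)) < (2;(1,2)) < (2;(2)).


9 minimal non-faces of Δ(Σ) (on 9 rays):

  {5,9}:  v_{5} + v_{9} = v_{7} + v_{8} — sig = (2;(1,1))
  {5,6}:  v_{5} + v_{6} = v_{2} + v_{3} + 3·v_{4} + v_{7} — sig = (2;(1,1,1,3))
  {1,5}:  v_{1} + v_{5} = v_{2} + v_{3} + 2·v_{4} — sig = (2;(1,1,2))
  {6,8}:  v_{6} + v_{8} = 2·v_{4} — sig = (2;(2))
  {1,4,7}:  v_{1} + v_{4} + v_{7} = v_{6} — sig = (3;(1))
  {1,7,8}:  v_{1} + v_{7} + v_{8} = v_{4} — sig = (3;(1))
  {2,3,4,9}:  v_{2} + v_{3} + v_{4} + v_{9} = 0 — sig = (4;())
  {2,3,6,9}:  v_{2} + v_{3} + v_{6} + v_{9} = v_{1} + v_{7} — sig = (4;(1,1))
  {2,3,4,7,8}:  v_{2} + v_{3} + v_{4} + v_{7} + v_{8} = v_{5} — sig = (5;(1))

Sorted signature multiset PRS(X):
[(2;(1,1)), (2;(1,1,1,3)), (2;(1,1,2)), (2;(2)), (3;(1)), (3;(1)), (4;()), (4;(1,1)), (5;(1))]


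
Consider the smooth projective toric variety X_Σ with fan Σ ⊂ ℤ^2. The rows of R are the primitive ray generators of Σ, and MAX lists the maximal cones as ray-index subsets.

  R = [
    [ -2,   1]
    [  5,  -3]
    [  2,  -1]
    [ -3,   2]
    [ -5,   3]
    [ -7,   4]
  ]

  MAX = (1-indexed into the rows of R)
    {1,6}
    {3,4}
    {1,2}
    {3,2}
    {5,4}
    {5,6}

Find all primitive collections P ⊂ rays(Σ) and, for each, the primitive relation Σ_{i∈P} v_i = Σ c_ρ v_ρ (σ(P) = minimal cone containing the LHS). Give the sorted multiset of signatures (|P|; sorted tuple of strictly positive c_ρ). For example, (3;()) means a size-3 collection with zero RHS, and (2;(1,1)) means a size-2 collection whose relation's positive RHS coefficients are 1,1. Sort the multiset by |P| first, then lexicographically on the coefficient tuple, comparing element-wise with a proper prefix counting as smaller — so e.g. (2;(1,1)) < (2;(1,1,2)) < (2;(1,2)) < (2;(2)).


Primitive collections (9):

  {1,3}:  v_{1} + v_{3} = 0 ; sig = (2;())
  {2,5}:  v_{2} + v_{5} = 0 ; sig = (2;())
  {1,4}:  v_{1} + v_{4} = v_{5} ; sig = (2;(1))
  {1,5}:  v_{1} + v_{5} = v_{6} ; sig = (2;(1))
  {2,4}:  v_{2} + v_{4} = v_{3} ; sig = (2;(1))
  {2,6}:  v_{2} + v_{6} = v_{1} ; sig = (2;(1))
  {3,5}:  v_{3} + v_{5} = v_{4} ; sig = (2;(1))
  {3,6}:  v_{3} + v_{6} = v_{5} ; sig = (2;(1))
  {4,6}:  v_{4} + v_{6} = 2·v_{5} ; sig = (2;(2))

so the primitive-relation signature multiset is
[(2;()), (2;()), (2;(1)), (2;(1)), (2;(1)), (2;(1)), (2;(1)), (2;(1)), (2;(2))]


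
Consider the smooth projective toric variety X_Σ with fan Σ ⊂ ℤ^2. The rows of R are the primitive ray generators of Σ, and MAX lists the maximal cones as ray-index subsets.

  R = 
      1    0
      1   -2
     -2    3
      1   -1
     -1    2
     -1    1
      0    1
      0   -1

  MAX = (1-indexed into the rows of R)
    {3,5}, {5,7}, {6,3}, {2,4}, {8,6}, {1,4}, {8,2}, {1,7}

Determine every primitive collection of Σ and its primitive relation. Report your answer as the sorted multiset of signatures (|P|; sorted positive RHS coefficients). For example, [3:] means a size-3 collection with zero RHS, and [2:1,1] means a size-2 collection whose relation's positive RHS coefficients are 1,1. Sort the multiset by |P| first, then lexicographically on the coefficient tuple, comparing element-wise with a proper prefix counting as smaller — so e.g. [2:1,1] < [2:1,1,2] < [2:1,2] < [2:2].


20 collections generate NE(X_Σ); each relation:

  P={2,5}:  v_{2} + v_{5} = 0 ; sig = [2:]
  P={4,6}:  v_{4} + v_{6} = 0 ; sig = [2:]
  P={7,8}:  v_{7} + v_{8} = 0 ; sig = [2:]
  P={1,6}:  v_{1} + v_{6} = v_{7} ; sig = [2:1]
  P={1,8}:  v_{1} + v_{8} = v_{4} ; sig = [2:1]
  P={2,3}:  v_{2} + v_{3} = v_{6} ; sig = [2:1]
  P={2,6}:  v_{2} + v_{6} = v_{8} ; sig = [2:1]
  P={2,7}:  v_{2} + v_{7} = v_{4} ; sig = [2:1]
  P={3,4}:  v_{3} + v_{4} = v_{5} ; sig = [2:1]
  P={4,5}:  v_{4} + v_{5} = v_{7} ; sig = [2:1]
  P={4,7}:  v_{4} + v_{7} = v_{1} ; sig = [2:1]
  P={4,8}:  v_{4} + v_{8} = v_{2} ; sig = [2:1]
  P={5,6}:  v_{5} + v_{6} = v_{3} ; sig = [2:1]
  P={5,8}:  v_{5} + v_{8} = v_{6} ; sig = [2:1]
  P={6,7}:  v_{6} + v_{7} = v_{5} ; sig = [2:1]
  P={1,3}:  v_{1} + v_{3} = v_{5} + v_{7} ; sig = [2:1,1]
  P={1,2}:  v_{1} + v_{2} = 2·v_{4} ; sig = [2:2]
  P={1,5}:  v_{1} + v_{5} = 2·v_{7} ; sig = [2:2]
  P={3,7}:  v_{3} + v_{7} = 2·v_{5} ; sig = [2:2]
  P={3,8}:  v_{3} + v_{8} = 2·v_{6} ; sig = [2:2]

Hence PRS(X_Σ) =
    |P|=2: 20 collections, coeffs (), (), (), (1), (1), (1), (1), (1), (1), (1), (1), (1), (1), (1), (1), (1,1), (2), (2), (2), (2)


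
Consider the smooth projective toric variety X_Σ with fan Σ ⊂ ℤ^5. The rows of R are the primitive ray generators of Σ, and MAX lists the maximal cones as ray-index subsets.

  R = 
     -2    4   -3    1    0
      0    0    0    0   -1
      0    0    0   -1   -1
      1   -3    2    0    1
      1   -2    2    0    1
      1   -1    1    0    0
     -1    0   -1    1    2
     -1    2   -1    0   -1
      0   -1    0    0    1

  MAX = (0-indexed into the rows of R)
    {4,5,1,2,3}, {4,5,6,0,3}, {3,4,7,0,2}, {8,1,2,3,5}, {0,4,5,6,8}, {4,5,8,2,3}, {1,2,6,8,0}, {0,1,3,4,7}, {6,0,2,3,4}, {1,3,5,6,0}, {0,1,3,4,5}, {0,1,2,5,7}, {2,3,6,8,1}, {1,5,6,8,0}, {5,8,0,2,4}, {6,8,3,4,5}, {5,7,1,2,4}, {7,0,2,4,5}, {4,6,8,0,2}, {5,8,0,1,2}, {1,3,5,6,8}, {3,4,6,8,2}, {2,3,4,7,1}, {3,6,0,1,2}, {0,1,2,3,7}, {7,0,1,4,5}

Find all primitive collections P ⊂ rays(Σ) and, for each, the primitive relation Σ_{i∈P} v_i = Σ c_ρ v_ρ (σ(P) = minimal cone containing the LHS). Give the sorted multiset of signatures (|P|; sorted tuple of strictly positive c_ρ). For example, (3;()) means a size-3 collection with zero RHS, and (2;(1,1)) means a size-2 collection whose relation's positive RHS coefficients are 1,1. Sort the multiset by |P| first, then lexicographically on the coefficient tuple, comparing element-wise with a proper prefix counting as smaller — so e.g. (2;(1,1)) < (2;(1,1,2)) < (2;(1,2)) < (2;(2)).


Minimal non-faces — 9 found among 9 rays, 26 max cones:

  P={7,8}:  v_{7} + v_{8} = v_{0} + v_{2} + v_{3}  ⟹  sig = (2;(1,1,1))
  P={6,7}:  v_{6} + v_{7} = 2·v_{0} + v_{2} + 2·v_{3}  ⟹  sig = (2;(1,2,2))
  P={0,3,8}:  v_{0} + v_{3} + v_{8} = v_{6}  ⟹  sig = (3;(1))
  P={1,4,8}:  v_{1} + v_{4} + v_{8} = v_{3}  ⟹  sig = (3;(1))
  P={2,5,6}:  v_{2} + v_{5} + v_{6} = v_{8}  ⟹  sig = (3;(1))
  P={3,5,7}:  v_{3} + v_{5} + v_{7} = v_{1} + v_{4}  ⟹  sig = (3;(1,1))
  P={1,4,6}:  v_{1} + v_{4} + v_{6} = v_{0} + 2·v_{3}  ⟹  sig = (3;(1,2))
  P={0,2,3,5}:  v_{0} + v_{2} + v_{3} + v_{5} = 0  ⟹  sig = (4;())
  P={0,1,2,4}:  v_{0} + v_{1} + v_{2} + v_{4} = v_{7}  ⟹  sig = (4;(1))

Sorted signature multiset PRS(X):
    (2;(1,1,1))
    (2;(1,2,2))
    (3;(1))
    (3;(1))
    (3;(1))
    (3;(1,1))
    (3;(1,2))
    (4;())
    (4;(1))


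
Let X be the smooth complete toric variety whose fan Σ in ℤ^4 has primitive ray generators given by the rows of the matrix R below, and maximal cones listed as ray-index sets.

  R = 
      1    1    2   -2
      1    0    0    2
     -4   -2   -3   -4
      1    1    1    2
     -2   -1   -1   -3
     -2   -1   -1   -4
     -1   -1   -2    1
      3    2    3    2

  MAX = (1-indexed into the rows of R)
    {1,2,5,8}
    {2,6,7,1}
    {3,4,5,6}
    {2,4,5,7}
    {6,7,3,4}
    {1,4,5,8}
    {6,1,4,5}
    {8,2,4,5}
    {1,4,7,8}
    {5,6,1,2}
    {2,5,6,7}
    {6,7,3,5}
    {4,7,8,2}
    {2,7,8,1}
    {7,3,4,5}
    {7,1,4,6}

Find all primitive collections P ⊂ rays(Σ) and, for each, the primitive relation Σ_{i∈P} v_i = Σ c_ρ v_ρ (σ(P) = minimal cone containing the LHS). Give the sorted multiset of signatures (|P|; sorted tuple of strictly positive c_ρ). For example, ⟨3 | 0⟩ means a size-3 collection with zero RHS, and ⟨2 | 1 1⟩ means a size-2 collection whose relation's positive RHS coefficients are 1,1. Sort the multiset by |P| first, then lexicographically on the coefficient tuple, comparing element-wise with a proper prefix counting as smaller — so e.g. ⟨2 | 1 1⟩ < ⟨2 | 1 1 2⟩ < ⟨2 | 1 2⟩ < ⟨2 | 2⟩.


Σ has 9 primitive collections:

  • {6,8}:  v_{6} + v_{8} = v_{1}  →  sig = ⟨2 | 1⟩
  • {2,3}:  v_{2} + v_{3} = v_{5} + v_{7}  →  sig = ⟨2 | 1 1⟩
  • {3,8}:  v_{3} + v_{8} = v_{4} + v_{6}  →  sig = ⟨2 | 1 1⟩
  • {1,3}:  v_{1} + v_{3} = v_{4} + 2·v_{6}  →  sig = ⟨2 | 1 2⟩
  • {2,4,6}:  v_{2} + v_{4} + v_{6} = 0  →  sig = ⟨3 | 0⟩
  • {5,7,8}:  v_{5} + v_{7} + v_{8} = 0  →  sig = ⟨3 | 0⟩
  • {1,2,4}:  v_{1} + v_{2} + v_{4} = v_{8}  →  sig = ⟨3 | 1⟩
  • {1,5,7}:  v_{1} + v_{5} + v_{7} = v_{6}  →  sig = ⟨3 | 1⟩
  • {4,5,6,7}:  v_{4} + v_{5} + v_{6} + v_{7} = v_{3}  →  sig = ⟨4 | 1⟩

Sorted signature multiset PRS(X):
{ ⟨2 | 1⟩,  ⟨2 | 1 1⟩ ×2,  ⟨2 | 1 2⟩,  ⟨3 | 0⟩ ×2,  ⟨3 | 1⟩ ×2,  ⟨4 | 1⟩ }


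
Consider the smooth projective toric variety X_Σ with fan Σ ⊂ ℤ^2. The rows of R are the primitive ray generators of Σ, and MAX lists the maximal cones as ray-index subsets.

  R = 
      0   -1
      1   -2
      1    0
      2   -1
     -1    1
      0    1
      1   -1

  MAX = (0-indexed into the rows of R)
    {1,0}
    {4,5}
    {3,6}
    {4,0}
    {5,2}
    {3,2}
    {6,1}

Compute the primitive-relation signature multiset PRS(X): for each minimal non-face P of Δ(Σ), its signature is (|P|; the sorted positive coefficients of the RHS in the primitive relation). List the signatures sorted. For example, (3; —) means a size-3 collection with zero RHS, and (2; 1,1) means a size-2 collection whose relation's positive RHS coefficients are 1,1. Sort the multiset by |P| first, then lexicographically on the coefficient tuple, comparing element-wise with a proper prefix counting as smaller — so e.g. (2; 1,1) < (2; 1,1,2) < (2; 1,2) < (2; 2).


14 minimal non-faces of Δ(Σ) (on 7 rays):

  P={0,5}:  v_{0} + v_{5} = 0 ; sig = (2; —)
  P={4,6}:  v_{4} + v_{6} = 0 ; sig = (2; —)
  P={0,2}:  v_{0} + v_{2} = v_{6} ; sig = (2; 1)
  P={0,6}:  v_{0} + v_{6} = v_{1} ; sig = (2; 1)
  P={1,4}:  v_{1} + v_{4} = v_{0} ; sig = (2; 1)
  P={1,5}:  v_{1} + v_{5} = v_{6} ; sig = (2; 1)
  P={2,4}:  v_{2} + v_{4} = v_{5} ; sig = (2; 1)
  P={2,6}:  v_{2} + v_{6} = v_{3} ; sig = (2; 1)
  P={3,4}:  v_{3} + v_{4} = v_{2} ; sig = (2; 1)
  P={5,6}:  v_{5} + v_{6} = v_{2} ; sig = (2; 1)
  P={0,3}:  v_{0} + v_{3} = 2·v_{6} ; sig = (2; 2)
  P={1,2}:  v_{1} + v_{2} = 2·v_{6} ; sig = (2; 2)
  P={3,5}:  v_{3} + v_{5} = 2·v_{2} ; sig = (2; 2)
  P={1,3}:  v_{1} + v_{3} = 3·v_{6} ; sig = (2; 3)

Hence PRS(X_Σ) =
    (2; —)
    (2; —)
    (2; 1)
    (2; 1)
    (2; 1)
    (2; 1)
    (2; 1)
    (2; 1)
    (2; 1)
    (2; 1)
    (2; 2)
    (2; 2)
    (2; 2)
    (2; 3)


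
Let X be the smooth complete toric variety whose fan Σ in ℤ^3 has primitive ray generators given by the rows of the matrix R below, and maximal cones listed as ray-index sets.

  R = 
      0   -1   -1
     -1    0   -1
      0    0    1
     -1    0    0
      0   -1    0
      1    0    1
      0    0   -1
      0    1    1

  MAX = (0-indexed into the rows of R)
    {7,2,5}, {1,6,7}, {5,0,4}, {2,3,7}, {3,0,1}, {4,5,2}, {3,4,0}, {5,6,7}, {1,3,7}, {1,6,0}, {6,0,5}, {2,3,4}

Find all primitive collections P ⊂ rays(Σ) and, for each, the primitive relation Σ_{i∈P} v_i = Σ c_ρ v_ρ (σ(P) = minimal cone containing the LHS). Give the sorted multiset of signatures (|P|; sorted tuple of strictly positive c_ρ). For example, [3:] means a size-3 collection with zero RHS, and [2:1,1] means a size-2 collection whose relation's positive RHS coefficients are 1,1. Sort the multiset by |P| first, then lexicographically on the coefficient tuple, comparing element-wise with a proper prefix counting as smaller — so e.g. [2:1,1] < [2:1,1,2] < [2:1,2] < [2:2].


Σ has 10 primitive collections:

  P={0,7}:  v_{0} + v_{7} = 0  →  sig = [2:]
  P={1,5}:  v_{1} + v_{5} = 0  →  sig = [2:]
  P={2,6}:  v_{2} + v_{6} = 0  →  sig = [2:]
  P={0,2}:  v_{0} + v_{2} = v_{4}  →  sig = [2:1]
  P={1,2}:  v_{1} + v_{2} = v_{3}  →  sig = [2:1]
  P={3,5}:  v_{3} + v_{5} = v_{2}  →  sig = [2:1]
  P={3,6}:  v_{3} + v_{6} = v_{1}  →  sig = [2:1]
  P={4,6}:  v_{4} + v_{6} = v_{0}  →  sig = [2:1]
  P={4,7}:  v_{4} + v_{7} = v_{2}  →  sig = [2:1]
  P={1,4}:  v_{1} + v_{4} = v_{0} + v_{3}  →  sig = [2:1,1]

Hence PRS(X_Σ) =
[[2:], [2:], [2:], [2:1], [2:1], [2:1], [2:1], [2:1], [2:1], [2:1,1]]


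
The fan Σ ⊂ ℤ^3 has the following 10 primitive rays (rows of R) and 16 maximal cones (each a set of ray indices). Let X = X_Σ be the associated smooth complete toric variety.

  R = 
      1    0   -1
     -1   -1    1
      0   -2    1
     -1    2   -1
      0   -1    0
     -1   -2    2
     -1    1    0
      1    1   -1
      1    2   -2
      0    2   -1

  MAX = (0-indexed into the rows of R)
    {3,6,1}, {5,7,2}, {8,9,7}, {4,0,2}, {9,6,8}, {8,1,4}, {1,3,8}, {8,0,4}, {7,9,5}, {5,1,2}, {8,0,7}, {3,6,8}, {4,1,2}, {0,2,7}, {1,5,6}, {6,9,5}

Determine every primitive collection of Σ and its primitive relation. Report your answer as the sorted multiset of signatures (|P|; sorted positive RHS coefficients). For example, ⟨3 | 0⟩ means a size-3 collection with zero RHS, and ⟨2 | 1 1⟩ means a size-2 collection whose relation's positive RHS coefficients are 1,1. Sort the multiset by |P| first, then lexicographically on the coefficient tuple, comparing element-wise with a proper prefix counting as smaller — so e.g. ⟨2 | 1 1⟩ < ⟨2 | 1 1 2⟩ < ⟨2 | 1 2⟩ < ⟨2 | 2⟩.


Primitive collections (22):

  P = {1,7}:  v_{1} + v_{7} = 0  ⇒ sig = ⟨2 | 0⟩
  P = {2,9}:  v_{2} + v_{9} = 0  ⇒ sig = ⟨2 | 0⟩
  P = {5,8}:  v_{5} + v_{8} = 0  ⇒ sig = ⟨2 | 0⟩
  P = {0,1}:  v_{0} + v_{1} = v_{4}  ⇒ sig = ⟨2 | 1⟩
  P = {0,5}:  v_{0} + v_{5} = v_{2}  ⇒ sig = ⟨2 | 1⟩
  P = {0,9}:  v_{0} + v_{9} = v_{8}  ⇒ sig = ⟨2 | 1⟩
  P = {1,9}:  v_{1} + v_{9} = v_{6}  ⇒ sig = ⟨2 | 1⟩
  P = {2,6}:  v_{2} + v_{6} = v_{1}  ⇒ sig = ⟨2 | 1⟩
  P = {2,8}:  v_{2} + v_{8} = v_{0}  ⇒ sig = ⟨2 | 1⟩
  P = {4,7}:  v_{4} + v_{7} = v_{0}  ⇒ sig = ⟨2 | 1⟩
  P = {6,7}:  v_{6} + v_{7} = v_{9}  ⇒ sig = ⟨2 | 1⟩
  P = {0,6}:  v_{0} + v_{6} = v_{1} + v_{8}  ⇒ sig = ⟨2 | 1 1⟩
  P = {3,5}:  v_{3} + v_{5} = v_{1} + v_{6}  ⇒ sig = ⟨2 | 1 1⟩
  P = {3,7}:  v_{3} + v_{7} = v_{6} + v_{8}  ⇒ sig = ⟨2 | 1 1⟩
  P = {4,5}:  v_{4} + v_{5} = v_{1} + v_{2}  ⇒ sig = ⟨2 | 1 1⟩
  P = {4,9}:  v_{4} + v_{9} = v_{1} + v_{8}  ⇒ sig = ⟨2 | 1 1⟩
  P = {2,3}:  v_{2} + v_{3} = 2·v_{1} + v_{8}  ⇒ sig = ⟨2 | 1 2⟩
  P = {3,9}:  v_{3} + v_{9} = 2·v_{6} + v_{8}  ⇒ sig = ⟨2 | 1 2⟩
  P = {4,6}:  v_{4} + v_{6} = 2·v_{1} + v_{8}  ⇒ sig = ⟨2 | 1 2⟩
  P = {0,3}:  v_{0} + v_{3} = 2·v_{1} + 2·v_{8}  ⇒ sig = ⟨2 | 2 2⟩
  P = {3,4}:  v_{3} + v_{4} = 3·v_{1} + 2·v_{8}  ⇒ sig = ⟨2 | 2 3⟩
  P = {1,6,8}:  v_{1} + v_{6} + v_{8} = v_{3}  ⇒ sig = ⟨3 | 1⟩

Signatures (|P|; sorted positive RHS coefficients), sorted:
{ ⟨2 | 0⟩ ×3,  ⟨2 | 1⟩ ×8,  ⟨2 | 1 1⟩ ×5,  ⟨2 | 1 2⟩ ×3,  ⟨2 | 2 2⟩,  ⟨2 | 2 3⟩,  ⟨3 | 1⟩ }


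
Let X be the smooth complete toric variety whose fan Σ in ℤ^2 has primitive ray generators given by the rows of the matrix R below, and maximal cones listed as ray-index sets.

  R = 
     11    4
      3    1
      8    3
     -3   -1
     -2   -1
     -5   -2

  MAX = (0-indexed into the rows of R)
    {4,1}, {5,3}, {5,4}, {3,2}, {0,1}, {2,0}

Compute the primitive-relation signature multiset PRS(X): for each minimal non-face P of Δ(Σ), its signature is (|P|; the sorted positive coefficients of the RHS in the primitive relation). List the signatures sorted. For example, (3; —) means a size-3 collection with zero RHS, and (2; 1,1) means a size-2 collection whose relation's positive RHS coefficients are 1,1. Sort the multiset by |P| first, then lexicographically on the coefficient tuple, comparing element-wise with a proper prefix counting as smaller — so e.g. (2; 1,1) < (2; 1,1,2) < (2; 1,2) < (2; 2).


|primitive collections| = 9. Relations:

  P = {1,3}:  v_{1} + v_{3} = 0  →  sig = (2; —)
  P = {0,3}:  v_{0} + v_{3} = v_{2}  →  sig = (2; 1)
  P = {1,2}:  v_{1} + v_{2} = v_{0}  →  sig = (2; 1)
  P = {1,5}:  v_{1} + v_{5} = v_{4}  →  sig = (2; 1)
  P = {2,5}:  v_{2} + v_{5} = v_{1}  →  sig = (2; 1)
  P = {3,4}:  v_{3} + v_{4} = v_{5}  →  sig = (2; 1)
  P = {0,5}:  v_{0} + v_{5} = 2·v_{1}  →  sig = (2; 2)
  P = {2,4}:  v_{2} + v_{4} = 2·v_{1}  →  sig = (2; 2)
  P = {0,4}:  v_{0} + v_{4} = 3·v_{1}  →  sig = (2; 3)

Hence PRS(X_Σ) =
    (2; —)
    (2; 1)
    (2; 1)
    (2; 1)
    (2; 1)
    (2; 1)
    (2; 2)
    (2; 2)
    (2; 3)


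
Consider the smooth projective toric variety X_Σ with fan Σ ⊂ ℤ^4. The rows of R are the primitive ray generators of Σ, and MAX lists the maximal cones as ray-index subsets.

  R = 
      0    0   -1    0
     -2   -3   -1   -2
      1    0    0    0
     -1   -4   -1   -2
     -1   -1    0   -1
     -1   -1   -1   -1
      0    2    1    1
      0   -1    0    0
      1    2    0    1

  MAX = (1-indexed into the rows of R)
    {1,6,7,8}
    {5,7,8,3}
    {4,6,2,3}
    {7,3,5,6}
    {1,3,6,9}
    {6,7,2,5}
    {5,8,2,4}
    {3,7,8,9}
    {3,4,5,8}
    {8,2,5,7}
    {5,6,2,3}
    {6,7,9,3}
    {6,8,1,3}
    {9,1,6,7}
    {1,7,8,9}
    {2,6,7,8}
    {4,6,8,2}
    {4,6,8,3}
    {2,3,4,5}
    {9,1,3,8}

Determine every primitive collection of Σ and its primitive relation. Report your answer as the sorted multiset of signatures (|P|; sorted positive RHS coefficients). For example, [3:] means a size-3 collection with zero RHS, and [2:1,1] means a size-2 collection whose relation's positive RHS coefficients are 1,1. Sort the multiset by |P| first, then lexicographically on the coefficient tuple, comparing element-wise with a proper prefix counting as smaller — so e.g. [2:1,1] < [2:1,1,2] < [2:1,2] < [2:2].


Σ has 14 primitive collections:

  • {1,5}:  v_{1} + v_{5} = v_{6} — sig = [2:1]
  • {2,9}:  v_{2} + v_{9} = v_{6} — sig = [2:1]
  • {4,7}:  v_{4} + v_{7} = v_{5} + v_{8} — sig = [2:1,1]
  • {4,9}:  v_{4} + v_{9} = v_{3} + v_{6} + v_{8} — sig = [2:1,1,1]
  • {5,9}:  v_{5} + v_{9} = v_{3} + v_{6} + v_{7} — sig = [2:1,1,1]
  • {1,2}:  v_{1} + v_{2} = 2·v_{6} + v_{8} — sig = [2:1,2]
  • {1,4}:  v_{1} + v_{4} = v_{3} + 2·v_{6} + 2·v_{8} — sig = [2:1,2,2]
  • {1,3,7}:  v_{1} + v_{3} + v_{7} = v_{9} — sig = [3:1]
  • {2,3,7}:  v_{2} + v_{3} + v_{7} = v_{5} — sig = [3:1]
  • {2,3,8}:  v_{2} + v_{3} + v_{8} = v_{4} — sig = [3:1]
  • {5,6,8}:  v_{5} + v_{6} + v_{8} = v_{2} — sig = [3:1]
  • {6,8,9}:  v_{6} + v_{8} + v_{9} = v_{1} — sig = [3:1]
  • {4,5,6}:  v_{4} + v_{5} + v_{6} = 2·v_{2} + v_{3} — sig = [3:1,2]
  • {3,6,7,8}:  v_{3} + v_{6} + v_{7} + v_{8} = 0 — sig = [4:]

so the primitive-relation signature multiset is
[[2:1], [2:1], [2:1,1], [2:1,1,1], [2:1,1,1], [2:1,2], [2:1,2,2], [3:1], [3:1], [3:1], [3:1], [3:1], [3:1,2], [4:]]


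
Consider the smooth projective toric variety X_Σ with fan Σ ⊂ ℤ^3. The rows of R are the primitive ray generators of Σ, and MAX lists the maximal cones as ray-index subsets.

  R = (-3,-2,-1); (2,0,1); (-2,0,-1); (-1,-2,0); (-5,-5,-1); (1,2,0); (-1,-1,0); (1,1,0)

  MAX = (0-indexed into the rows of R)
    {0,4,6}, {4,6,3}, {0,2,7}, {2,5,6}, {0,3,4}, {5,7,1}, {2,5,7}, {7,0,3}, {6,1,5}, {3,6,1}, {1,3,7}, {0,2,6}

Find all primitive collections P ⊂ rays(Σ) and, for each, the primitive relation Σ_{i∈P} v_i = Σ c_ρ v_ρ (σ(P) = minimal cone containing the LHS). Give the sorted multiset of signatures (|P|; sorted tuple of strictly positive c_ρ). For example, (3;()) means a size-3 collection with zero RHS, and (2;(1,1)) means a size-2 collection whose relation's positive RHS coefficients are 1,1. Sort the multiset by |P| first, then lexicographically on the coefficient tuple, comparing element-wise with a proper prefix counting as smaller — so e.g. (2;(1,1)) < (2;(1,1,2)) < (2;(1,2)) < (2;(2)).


11 minimal non-faces of Δ(Σ) (on 8 rays):

  P = {1,2}:  v_{1} + v_{2} = 0  ⟹  sig = (2;())
  P = {3,5}:  v_{3} + v_{5} = 0  ⟹  sig = (2;())
  P = {6,7}:  v_{6} + v_{7} = 0  ⟹  sig = (2;())
  P = {0,1}:  v_{0} + v_{1} = v_{3}  ⟹  sig = (2;(1))
  P = {0,5}:  v_{0} + v_{5} = v_{2}  ⟹  sig = (2;(1))
  P = {2,3}:  v_{2} + v_{3} = v_{0}  ⟹  sig = (2;(1))
  P = {4,5}:  v_{4} + v_{5} = v_{0} + v_{6}  ⟹  sig = (2;(1,1))
  P = {4,7}:  v_{4} + v_{7} = v_{0} + v_{3}  ⟹  sig = (2;(1,1))
  P = {1,4}:  v_{1} + v_{4} = 2·v_{3} + v_{6}  ⟹  sig = (2;(1,2))
  P = {2,4}:  v_{2} + v_{4} = 2·v_{0} + v_{6}  ⟹  sig = (2;(1,2))
  P = {0,3,6}:  v_{0} + v_{3} + v_{6} = v_{4}  ⟹  sig = (3;(1))

Signatures (|P|; sorted positive RHS coefficients), sorted:
[(2;()), (2;()), (2;()), (2;(1)), (2;(1)), (2;(1)), (2;(1,1)), (2;(1,1)), (2;(1,2)), (2;(1,2)), (3;(1))]


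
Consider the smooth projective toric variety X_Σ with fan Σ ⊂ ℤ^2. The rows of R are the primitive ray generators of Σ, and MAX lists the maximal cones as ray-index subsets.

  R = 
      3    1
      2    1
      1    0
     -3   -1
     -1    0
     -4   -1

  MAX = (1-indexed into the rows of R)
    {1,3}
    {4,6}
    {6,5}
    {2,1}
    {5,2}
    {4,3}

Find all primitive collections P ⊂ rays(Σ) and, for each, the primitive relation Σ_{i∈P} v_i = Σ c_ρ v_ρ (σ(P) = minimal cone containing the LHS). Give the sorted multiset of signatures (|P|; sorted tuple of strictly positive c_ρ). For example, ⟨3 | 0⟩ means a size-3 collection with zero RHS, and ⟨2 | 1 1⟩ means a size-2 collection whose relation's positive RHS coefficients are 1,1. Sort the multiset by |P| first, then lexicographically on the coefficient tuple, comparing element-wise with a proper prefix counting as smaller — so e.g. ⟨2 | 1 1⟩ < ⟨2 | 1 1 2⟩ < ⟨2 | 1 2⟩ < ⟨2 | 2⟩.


|primitive collections| = 9. Relations:

  {1,4}:  v_{1} + v_{4} = 0  ⇒ sig = ⟨2 | 0⟩
  {3,5}:  v_{3} + v_{5} = 0  ⇒ sig = ⟨2 | 0⟩
  {1,5}:  v_{1} + v_{5} = v_{2}  ⇒ sig = ⟨2 | 1⟩
  {1,6}:  v_{1} + v_{6} = v_{5}  ⇒ sig = ⟨2 | 1⟩
  {2,3}:  v_{2} + v_{3} = v_{1}  ⇒ sig = ⟨2 | 1⟩
  {2,4}:  v_{2} + v_{4} = v_{5}  ⇒ sig = ⟨2 | 1⟩
  {3,6}:  v_{3} + v_{6} = v_{4}  ⇒ sig = ⟨2 | 1⟩
  {4,5}:  v_{4} + v_{5} = v_{6}  ⇒ sig = ⟨2 | 1⟩
  {2,6}:  v_{2} + v_{6} = 2·v_{5}  ⇒ sig = ⟨2 | 2⟩

so the primitive-relation signature multiset is
    |P|=2: 9 collections, coeffs (), (), (1), (1), (1), (1), (1), (1), (2)


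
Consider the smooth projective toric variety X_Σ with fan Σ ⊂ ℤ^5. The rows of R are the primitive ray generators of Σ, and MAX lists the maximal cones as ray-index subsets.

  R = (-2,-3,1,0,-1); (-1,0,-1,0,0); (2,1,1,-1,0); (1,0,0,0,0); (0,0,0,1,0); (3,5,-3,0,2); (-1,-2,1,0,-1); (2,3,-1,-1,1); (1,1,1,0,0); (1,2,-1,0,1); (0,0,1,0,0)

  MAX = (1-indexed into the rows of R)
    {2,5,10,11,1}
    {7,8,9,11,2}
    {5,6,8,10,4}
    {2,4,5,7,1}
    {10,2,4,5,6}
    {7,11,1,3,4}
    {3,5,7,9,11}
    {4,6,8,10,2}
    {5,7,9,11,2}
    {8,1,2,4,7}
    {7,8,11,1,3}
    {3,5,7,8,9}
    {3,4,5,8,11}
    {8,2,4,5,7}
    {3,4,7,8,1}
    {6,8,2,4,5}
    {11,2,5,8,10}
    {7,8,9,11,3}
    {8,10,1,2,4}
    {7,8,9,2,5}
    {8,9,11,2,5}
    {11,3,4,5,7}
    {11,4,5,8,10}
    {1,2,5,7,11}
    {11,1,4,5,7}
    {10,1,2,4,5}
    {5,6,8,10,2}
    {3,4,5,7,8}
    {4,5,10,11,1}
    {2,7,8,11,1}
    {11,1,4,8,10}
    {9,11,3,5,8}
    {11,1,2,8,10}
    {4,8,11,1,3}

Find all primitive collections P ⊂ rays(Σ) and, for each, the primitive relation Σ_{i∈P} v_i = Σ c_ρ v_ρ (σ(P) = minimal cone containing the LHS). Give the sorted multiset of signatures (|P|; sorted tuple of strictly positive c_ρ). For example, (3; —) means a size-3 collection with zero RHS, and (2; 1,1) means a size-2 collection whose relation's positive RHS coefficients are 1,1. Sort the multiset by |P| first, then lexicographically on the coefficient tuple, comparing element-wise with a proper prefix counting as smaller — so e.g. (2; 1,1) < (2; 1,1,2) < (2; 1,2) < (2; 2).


Σ has 17 primitive collections:

  {7,10}:  v_{7} + v_{10} = 0  →  sig = (2; —)
  {1,9}:  v_{1} + v_{9} = v_{7} + v_{11}  →  sig = (2; 1,1)
  {2,3}:  v_{2} + v_{3} = v_{7} + v_{8}  →  sig = (2; 1,1)
  {4,9}:  v_{4} + v_{9} = v_{3} + v_{5}  →  sig = (2; 1,1)
  {1,6}:  v_{1} + v_{6} = v_{2} + v_{4} + v_{10}  →  sig = (2; 1,1,1)
  {3,10}:  v_{3} + v_{10} = v_{4} + v_{8} + v_{11}  →  sig = (2; 1,1,1)
  {6,11}:  v_{6} + v_{11} = v_{5} + v_{8} + v_{10}  →  sig = (2; 1,1,1)
  {9,10}:  v_{9} + v_{10} = v_{5} + v_{8} + v_{11}  →  sig = (2; 1,1,1)
  {6,7}:  v_{6} + v_{7} = v_{2} + v_{4} + v_{5} + v_{8}  →  sig = (2; 1,1,1,1)
  {3,6}:  v_{3} + v_{6} = v_{4} + v_{5} + 2·v_{8}  →  sig = (2; 1,1,2)
  {6,9}:  v_{6} + v_{9} = 2·v_{5} + 2·v_{8}  →  sig = (2; 2,2)
  {1,5,8}:  v_{1} + v_{5} + v_{8} = 0  →  sig = (3; —)
  {2,4,11}:  v_{2} + v_{4} + v_{11} = 0  →  sig = (3; —)
  {1,3,5}:  v_{1} + v_{3} + v_{5} = v_{4} + v_{7} + v_{11}  →  sig = (3; 1,1,1)
  {4,7,8,11}:  v_{4} + v_{7} + v_{8} + v_{11} = v_{3}  →  sig = (4; 1)
  {5,7,8,11}:  v_{5} + v_{7} + v_{8} + v_{11} = v_{9}  →  sig = (4; 1)
  {2,4,5,8,10}:  v_{2} + v_{4} + v_{5} + v_{8} + v_{10} = v_{6}  →  sig = (5; 1)

Hence PRS(X_Σ) =
{ (2; —),  (2; 1,1) ×3,  (2; 1,1,1) ×4,  (2; 1,1,1,1),  (2; 1,1,2),  (2; 2,2),  (3; —) ×2,  (3; 1,1,1),  (4; 1) ×2,  (5; 1) }


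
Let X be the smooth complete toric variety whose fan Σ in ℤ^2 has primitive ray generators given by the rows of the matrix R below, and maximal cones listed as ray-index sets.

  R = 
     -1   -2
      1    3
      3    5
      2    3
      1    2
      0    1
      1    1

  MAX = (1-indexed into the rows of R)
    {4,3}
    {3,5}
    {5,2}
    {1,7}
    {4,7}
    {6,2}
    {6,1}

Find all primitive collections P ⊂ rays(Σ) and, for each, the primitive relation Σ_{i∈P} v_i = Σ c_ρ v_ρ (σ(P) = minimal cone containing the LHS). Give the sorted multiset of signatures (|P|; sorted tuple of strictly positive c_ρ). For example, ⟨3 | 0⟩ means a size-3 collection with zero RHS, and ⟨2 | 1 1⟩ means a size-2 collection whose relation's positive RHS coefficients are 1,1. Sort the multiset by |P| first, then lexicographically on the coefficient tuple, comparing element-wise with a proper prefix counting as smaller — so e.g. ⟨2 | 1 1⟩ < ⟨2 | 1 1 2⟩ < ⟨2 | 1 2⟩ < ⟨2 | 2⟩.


The 14 primitive collections of Σ (r=7, n=2):

  P={1,5}:  v_{1} + v_{5} = 0 — sig = ⟨2 | 0⟩
  P={1,2}:  v_{1} + v_{2} = v_{6} — sig = ⟨2 | 1⟩
  P={1,3}:  v_{1} + v_{3} = v_{4} — sig = ⟨2 | 1⟩
  P={1,4}:  v_{1} + v_{4} = v_{7} — sig = ⟨2 | 1⟩
  P={4,5}:  v_{4} + v_{5} = v_{3} — sig = ⟨2 | 1⟩
  P={5,6}:  v_{5} + v_{6} = v_{2} — sig = ⟨2 | 1⟩
  P={5,7}:  v_{5} + v_{7} = v_{4} — sig = ⟨2 | 1⟩
  P={6,7}:  v_{6} + v_{7} = v_{5} — sig = ⟨2 | 1⟩
  P={2,7}:  v_{2} + v_{7} = 2·v_{5} — sig = ⟨2 | 2⟩
  P={3,7}:  v_{3} + v_{7} = 2·v_{4} — sig = ⟨2 | 2⟩
  P={4,6}:  v_{4} + v_{6} = 2·v_{5} — sig = ⟨2 | 2⟩
  P={2,4}:  v_{2} + v_{4} = 3·v_{5} — sig = ⟨2 | 3⟩
  P={3,6}:  v_{3} + v_{6} = 3·v_{5} — sig = ⟨2 | 3⟩
  P={2,3}:  v_{2} + v_{3} = 4·v_{5} — sig = ⟨2 | 4⟩

Hence PRS(X_Σ) =
    ⟨2 | 0⟩
    ⟨2 | 1⟩
    ⟨2 | 1⟩
    ⟨2 | 1⟩
    ⟨2 | 1⟩
    ⟨2 | 1⟩
    ⟨2 | 1⟩
    ⟨2 | 1⟩
    ⟨2 | 2⟩
    ⟨2 | 2⟩
    ⟨2 | 2⟩
    ⟨2 | 3⟩
    ⟨2 | 3⟩
    ⟨2 | 4⟩
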